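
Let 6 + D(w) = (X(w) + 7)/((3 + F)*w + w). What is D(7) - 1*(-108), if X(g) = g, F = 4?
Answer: 409/4 ≈ 102.25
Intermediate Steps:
D(w) = -6 + (7 + w)/(8*w) (D(w) = -6 + (w + 7)/((3 + 4)*w + w) = -6 + (7 + w)/(7*w + w) = -6 + (7 + w)/((8*w)) = -6 + (7 + w)*(1/(8*w)) = -6 + (7 + w)/(8*w))
D(7) - 1*(-108) = (⅛)*(7 - 47*7)/7 - 1*(-108) = (⅛)*(⅐)*(7 - 329) + 108 = (⅛)*(⅐)*(-322) + 108 = -23/4 + 108 = 409/4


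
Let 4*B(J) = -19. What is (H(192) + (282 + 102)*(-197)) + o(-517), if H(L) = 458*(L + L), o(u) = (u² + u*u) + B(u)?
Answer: 2539189/4 ≈ 6.3480e+5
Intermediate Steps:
B(J) = -19/4 (B(J) = (¼)*(-19) = -19/4)
o(u) = -19/4 + 2*u² (o(u) = (u² + u*u) - 19/4 = (u² + u²) - 19/4 = 2*u² - 19/4 = -19/4 + 2*u²)
H(L) = 916*L (H(L) = 458*(2*L) = 916*L)
(H(192) + (282 + 102)*(-197)) + o(-517) = (916*192 + (282 + 102)*(-197)) + (-19/4 + 2*(-517)²) = (175872 + 384*(-197)) + (-19/4 + 2*267289) = (175872 - 75648) + (-19/4 + 534578) = 100224 + 2138293/4 = 2539189/4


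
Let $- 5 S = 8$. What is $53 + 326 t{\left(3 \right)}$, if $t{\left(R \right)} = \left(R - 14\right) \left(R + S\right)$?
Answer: $- \frac{24837}{5} \approx -4967.4$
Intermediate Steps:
$S = - \frac{8}{5}$ ($S = \left(- \frac{1}{5}\right) 8 = - \frac{8}{5} \approx -1.6$)
$t{\left(R \right)} = \left(-14 + R\right) \left(- \frac{8}{5} + R\right)$ ($t{\left(R \right)} = \left(R - 14\right) \left(R - \frac{8}{5}\right) = \left(-14 + R\right) \left(- \frac{8}{5} + R\right)$)
$53 + 326 t{\left(3 \right)} = 53 + 326 \left(\frac{112}{5} + 3^{2} - \frac{234}{5}\right) = 53 + 326 \left(\frac{112}{5} + 9 - \frac{234}{5}\right) = 53 + 326 \left(- \frac{77}{5}\right) = 53 - \frac{25102}{5} = - \frac{24837}{5}$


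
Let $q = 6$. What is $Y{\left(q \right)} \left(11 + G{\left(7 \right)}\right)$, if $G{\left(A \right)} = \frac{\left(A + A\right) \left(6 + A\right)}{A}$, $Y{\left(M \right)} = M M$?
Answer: $1332$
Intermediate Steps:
$Y{\left(M \right)} = M^{2}$
$G{\left(A \right)} = 12 + 2 A$ ($G{\left(A \right)} = \frac{2 A \left(6 + A\right)}{A} = 12 + 2 A$)
$Y{\left(q \right)} \left(11 + G{\left(7 \right)}\right) = 6^{2} \left(11 + \left(12 + 2 \cdot 7\right)\right) = 36 \left(11 + \left(12 + 14\right)\right) = 36 \left(11 + 26\right) = 36 \cdot 37 = 1332$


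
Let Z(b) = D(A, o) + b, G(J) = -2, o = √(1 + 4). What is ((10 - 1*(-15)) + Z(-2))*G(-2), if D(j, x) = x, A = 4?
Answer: -46 - 2*√5 ≈ -50.472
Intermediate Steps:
o = √5 ≈ 2.2361
Z(b) = b + √5 (Z(b) = √5 + b = b + √5)
((10 - 1*(-15)) + Z(-2))*G(-2) = ((10 - 1*(-15)) + (-2 + √5))*(-2) = ((10 + 15) + (-2 + √5))*(-2) = (25 + (-2 + √5))*(-2) = (23 + √5)*(-2) = -46 - 2*√5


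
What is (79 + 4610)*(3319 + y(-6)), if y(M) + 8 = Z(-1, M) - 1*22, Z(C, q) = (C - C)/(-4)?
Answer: 15422121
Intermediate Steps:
Z(C, q) = 0 (Z(C, q) = 0*(-1/4) = 0)
y(M) = -30 (y(M) = -8 + (0 - 1*22) = -8 + (0 - 22) = -8 - 22 = -30)
(79 + 4610)*(3319 + y(-6)) = (79 + 4610)*(3319 - 30) = 4689*3289 = 15422121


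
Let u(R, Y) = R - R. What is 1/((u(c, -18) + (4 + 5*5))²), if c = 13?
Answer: 1/841 ≈ 0.0011891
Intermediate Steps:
u(R, Y) = 0
1/((u(c, -18) + (4 + 5*5))²) = 1/((0 + (4 + 5*5))²) = 1/((0 + (4 + 25))²) = 1/((0 + 29)²) = 1/(29²) = 1/841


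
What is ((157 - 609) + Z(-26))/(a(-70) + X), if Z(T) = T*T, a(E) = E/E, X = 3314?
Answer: 224/3315 ≈ 0.067572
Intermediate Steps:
a(E) = 1
Z(T) = T²
((157 - 609) + Z(-26))/(a(-70) + X) = ((157 - 609) + (-26)²)/(1 + 3314) = (-452 + 676)/3315 = 224*(1/3315) = 224/3315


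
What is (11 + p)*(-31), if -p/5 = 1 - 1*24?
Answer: -3906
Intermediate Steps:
p = 115 (p = -5*(1 - 1*24) = -5*(1 - 24) = -5*(-23) = 115)
(11 + p)*(-31) = (11 + 115)*(-31) = 126*(-31) = -3906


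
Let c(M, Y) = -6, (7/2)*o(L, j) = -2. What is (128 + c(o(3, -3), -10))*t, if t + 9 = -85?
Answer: -11468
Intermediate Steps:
t = -94 (t = -9 - 85 = -94)
o(L, j) = -4/7 (o(L, j) = (2/7)*(-2) = -4/7)
(128 + c(o(3, -3), -10))*t = (128 - 6)*(-94) = 122*(-94) = -11468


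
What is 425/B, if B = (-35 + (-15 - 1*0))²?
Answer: 17/100 ≈ 0.17000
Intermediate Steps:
B = 2500 (B = (-35 + (-15 + 0))² = (-35 - 15)² = (-50)² = 2500)
425/B = 425/2500 = 425*(1/2500) = 17/100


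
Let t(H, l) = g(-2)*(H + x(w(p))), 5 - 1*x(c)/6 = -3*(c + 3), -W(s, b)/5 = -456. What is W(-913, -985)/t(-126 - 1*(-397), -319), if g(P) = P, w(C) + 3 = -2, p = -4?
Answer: -228/53 ≈ -4.3019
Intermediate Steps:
W(s, b) = 2280 (W(s, b) = -5*(-456) = 2280)
w(C) = -5 (w(C) = -3 - 2 = -5)
x(c) = 84 + 18*c (x(c) = 30 - (-18)*(c + 3) = 30 - (-18)*(3 + c) = 30 - 6*(-9 - 3*c) = 30 + (54 + 18*c) = 84 + 18*c)
t(H, l) = 12 - 2*H (t(H, l) = -2*(H + (84 + 18*(-5))) = -2*(H + (84 - 90)) = -2*(H - 6) = -2*(-6 + H) = 12 - 2*H)
W(-913, -985)/t(-126 - 1*(-397), -319) = 2280/(12 - 2*(-126 - 1*(-397))) = 2280/(12 - 2*(-126 + 397)) = 2280/(12 - 2*271) = 2280/(12 - 542) = 2280/(-530) = 2280*(-1/530) = -228/53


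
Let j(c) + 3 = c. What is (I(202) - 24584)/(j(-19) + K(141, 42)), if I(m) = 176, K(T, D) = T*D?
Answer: -6102/1475 ≈ -4.1369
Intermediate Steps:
K(T, D) = D*T
j(c) = -3 + c
(I(202) - 24584)/(j(-19) + K(141, 42)) = (176 - 24584)/((-3 - 19) + 42*141) = -24408/(-22 + 5922) = -24408/5900 = -24408*1/5900 = -6102/1475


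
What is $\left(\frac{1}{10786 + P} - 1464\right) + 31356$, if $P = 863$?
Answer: $\frac{348211909}{11649} \approx 29892.0$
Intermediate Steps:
$\left(\frac{1}{10786 + P} - 1464\right) + 31356 = \left(\frac{1}{10786 + 863} - 1464\right) + 31356 = \left(\frac{1}{11649} - 1464\right) + 31356 = - \frac{17054135}{11649} + 31356 = \frac{348211909}{11649}$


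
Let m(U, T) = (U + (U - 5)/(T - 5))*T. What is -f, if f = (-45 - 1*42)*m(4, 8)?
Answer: 2552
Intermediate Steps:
m(U, T) = T*(U + (-5 + U)/(-5 + T)) (m(U, T) = (U + (-5 + U)/(-5 + T))*T = T*(U + (-5 + U)/(-5 + T)))
f = -2552 (f = (-45 - 1*42)*(8*(-5 - 4*4 + 8*4)/(-5 + 8)) = (-45 - 42)*(8*(-5 - 16 + 32)/3) = -696*11/3 = -87*88/3 = -2552)
-f = -1*(-2552) = 2552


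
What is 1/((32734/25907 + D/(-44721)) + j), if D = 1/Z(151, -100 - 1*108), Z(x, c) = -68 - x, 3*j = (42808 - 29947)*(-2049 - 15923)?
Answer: -253730541393/19548913837272072079 ≈ -1.2979e-8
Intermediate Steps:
j = -77045964 (j = ((42808 - 29947)*(-2049 - 15923))/3 = (12861*(-17972))/3 = (⅓)*(-231137892) = -77045964)
D = -1/219 (D = 1/(-68 - 1*151) = 1/(-68 - 151) = 1/(-219) = -1/219 ≈ -0.0045662)
1/((32734/25907 + D/(-44721)) + j) = 1/((32734/25907 - 1/219/(-44721)) - 77045964) = 1/((32734*(1/25907) - 1/219*(-1/44721)) - 77045964) = 1/((32734/25907 + 1/9793899) - 77045964) = 1/(320593515773/253730541393 - 77045964) = 1/(-19548913837272072079/253730541393) = -253730541393/19548913837272072079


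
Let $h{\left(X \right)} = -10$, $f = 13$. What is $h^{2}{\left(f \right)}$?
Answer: $100$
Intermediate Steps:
$h^{2}{\left(f \right)} = \left(-10\right)^{2} = 100$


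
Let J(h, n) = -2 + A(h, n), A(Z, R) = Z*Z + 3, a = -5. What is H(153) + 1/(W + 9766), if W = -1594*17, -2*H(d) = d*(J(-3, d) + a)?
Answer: -6629491/17332 ≈ -382.50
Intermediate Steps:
A(Z, R) = 3 + Z² (A(Z, R) = Z² + 3 = 3 + Z²)
J(h, n) = 1 + h² (J(h, n) = -2 + (3 + h²) = 1 + h²)
H(d) = -5*d/2 (H(d) = -d*((1 + (-3)²) - 5)/2 = -d*((1 + 9) - 5)/2 = -d*(10 - 5)/2 = -d*5/2 = -5*d/2)
W = -27098
H(153) + 1/(W + 9766) = -5/2*153 + 1/(-27098 + 9766) = -765/2 + 1/(-17332) = -765/2 - 1/17332 = -6629491/17332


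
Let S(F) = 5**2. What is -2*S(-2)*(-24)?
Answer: 1200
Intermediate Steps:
S(F) = 25
-2*S(-2)*(-24) = -2*25*(-24) = -50*(-24) = 1200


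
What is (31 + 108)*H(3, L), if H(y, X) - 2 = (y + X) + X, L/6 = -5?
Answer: -7645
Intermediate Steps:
L = -30 (L = 6*(-5) = -30)
H(y, X) = 2 + y + 2*X (H(y, X) = 2 + ((y + X) + X) = 2 + ((X + y) + X) = 2 + (y + 2*X) = 2 + y + 2*X)
(31 + 108)*H(3, L) = (31 + 108)*(2 + 3 + 2*(-30)) = 139*(2 + 3 - 60) = 139*(-55) = -7645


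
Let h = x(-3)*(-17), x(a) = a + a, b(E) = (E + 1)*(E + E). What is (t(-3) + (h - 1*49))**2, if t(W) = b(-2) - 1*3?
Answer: 2916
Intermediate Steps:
b(E) = 2*E*(1 + E) (b(E) = (1 + E)*(2*E) = 2*E*(1 + E))
x(a) = 2*a
t(W) = 1 (t(W) = 2*(-2)*(1 - 2) - 1*3 = 2*(-2)*(-1) - 3 = 4 - 3 = 1)
h = 102 (h = (2*(-3))*(-17) = -6*(-17) = 102)
(t(-3) + (h - 1*49))**2 = (1 + (102 - 1*49))**2 = (1 + (102 - 49))**2 = (1 + 53)**2 = 54**2 = 2916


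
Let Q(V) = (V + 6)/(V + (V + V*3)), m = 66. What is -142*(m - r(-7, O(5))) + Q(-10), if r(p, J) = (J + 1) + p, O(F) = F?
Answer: -237848/25 ≈ -9513.9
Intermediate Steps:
r(p, J) = 1 + J + p (r(p, J) = (1 + J) + p = 1 + J + p)
Q(V) = (6 + V)/(5*V) (Q(V) = (6 + V)/(V + (V + 3*V)) = (6 + V)/(V + 4*V) = (6 + V)/((5*V)) = (6 + V)*(1/(5*V)) = (6 + V)/(5*V))
-142*(m - r(-7, O(5))) + Q(-10) = -142*(66 - (1 + 5 - 7)) + (⅕)*(6 - 10)/(-10) = -142*(66 - 1*(-1)) + (⅕)*(-⅒)*(-4) = -142*(66 + 1) + 2/25 = -142*67 + 2/25 = -9514 + 2/25 = -237848/25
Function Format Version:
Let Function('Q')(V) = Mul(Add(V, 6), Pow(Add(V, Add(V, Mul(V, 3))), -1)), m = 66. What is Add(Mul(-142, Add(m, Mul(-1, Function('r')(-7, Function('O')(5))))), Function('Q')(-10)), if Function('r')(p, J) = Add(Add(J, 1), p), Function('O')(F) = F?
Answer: Rational(-237848, 25) ≈ -9513.9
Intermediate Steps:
Function('r')(p, J) = Add(1, J, p) (Function('r')(p, J) = Add(Add(1, J), p) = Add(1, J, p))
Function('Q')(V) = Mul(Rational(1, 5), Pow(V, -1), Add(6, V)) (Function('Q')(V) = Mul(Add(6, V), Pow(Add(V, Add(V, Mul(3, V))), -1)) = Mul(Add(6, V), Pow(Add(V, Mul(4, V)), -1)) = Mul(Add(6, V), Pow(Mul(5, V), -1)) = Mul(Add(6, V), Mul(Rational(1, 5), Pow(V, -1))) = Mul(Rational(1, 5), Pow(V, -1), Add(6, V)))
Add(Mul(-142, Add(m, Mul(-1, Function('r')(-7, Function('O')(5))))), Function('Q')(-10)) = Add(Mul(-142, Add(66, Mul(-1, Add(1, 5, -7)))), Mul(Rational(1, 5), Pow(-10, -1), Add(6, -10))) = Add(Mul(-142, Add(66, Mul(-1, -1))), Mul(Rational(1, 5), Rational(-1, 10), -4)) = Add(Mul(-142, Add(66, 1)), Rational(2, 25)) = Add(Mul(-142, 67), Rational(2, 25)) = Add(-9514, Rational(2, 25)) = Rational(-237848, 25)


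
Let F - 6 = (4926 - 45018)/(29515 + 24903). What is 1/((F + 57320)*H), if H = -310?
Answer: -2093/37194350560 ≈ -5.6272e-8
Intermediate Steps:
F = 11016/2093 (F = 6 + (4926 - 45018)/(29515 + 24903) = 6 - 40092/54418 = 6 - 40092*1/54418 = 6 - 1542/2093 = 11016/2093 ≈ 5.2633)
1/((F + 57320)*H) = 1/((11016/2093 + 57320)*(-310)) = -1/310/(119981776/2093) = (2093/119981776)*(-1/310) = -2093/37194350560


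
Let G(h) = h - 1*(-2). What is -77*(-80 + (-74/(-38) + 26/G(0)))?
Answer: 95172/19 ≈ 5009.1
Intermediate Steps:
G(h) = 2 + h (G(h) = h + 2 = 2 + h)
-77*(-80 + (-74/(-38) + 26/G(0))) = -77*(-80 + (-74/(-38) + 26/(2 + 0))) = -77*(-80 + (-74*(-1/38) + 26/2)) = -77*(-80 + (37/19 + 26*(½))) = -77*(-80 + (37/19 + 13)) = -77*(-80 + 284/19) = -77*(-1236/19) = 95172/19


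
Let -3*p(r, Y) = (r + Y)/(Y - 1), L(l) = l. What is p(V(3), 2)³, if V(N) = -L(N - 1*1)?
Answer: 0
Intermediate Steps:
V(N) = 1 - N (V(N) = -(N - 1*1) = -(N - 1) = -(-1 + N) = 1 - N)
p(r, Y) = -(Y + r)/(3*(-1 + Y)) (p(r, Y) = -(r + Y)/(3*(Y - 1)) = -(Y + r)/(3*(-1 + Y)))
p(V(3), 2)³ = ((-1*2 - (1 - 1*3))/(3*(-1 + 2)))³ = ((⅓)*(-2 - (1 - 3))/1)³ = ((⅓)*1*(-2 - 1*(-2)))³ = ((⅓)*1*(-2 + 2))³ = ((⅓)*1*0)³ = 0³ = 0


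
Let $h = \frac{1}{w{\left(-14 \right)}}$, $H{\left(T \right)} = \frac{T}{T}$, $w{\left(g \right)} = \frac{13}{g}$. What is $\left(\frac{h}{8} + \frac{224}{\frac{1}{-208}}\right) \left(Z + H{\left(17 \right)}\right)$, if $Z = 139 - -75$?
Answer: $- \frac{520900065}{52} \approx -1.0017 \cdot 10^{7}$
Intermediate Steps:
$Z = 214$ ($Z = 139 + 75 = 214$)
$H{\left(T \right)} = 1$
$h = - \frac{14}{13}$ ($h = \frac{1}{13 \frac{1}{-14}} = \frac{1}{13 \left(- \frac{1}{14}\right)} = \frac{1}{- \frac{13}{14}} = - \frac{14}{13} \approx -1.0769$)
$\left(\frac{h}{8} + \frac{224}{\frac{1}{-208}}\right) \left(Z + H{\left(17 \right)}\right) = \left(- \frac{14}{13 \cdot 8} + \frac{224}{\frac{1}{-208}}\right) \left(214 + 1\right) = \left(\left(- \frac{14}{13}\right) \frac{1}{8} + \frac{224}{- \frac{1}{208}}\right) 215 = \left(- \frac{7}{52} + 224 \left(-208\right)\right) 215 = \left(- \frac{7}{52} - 46592\right) 215 = \left(- \frac{2422791}{52}\right) 215 = - \frac{520900065}{52}$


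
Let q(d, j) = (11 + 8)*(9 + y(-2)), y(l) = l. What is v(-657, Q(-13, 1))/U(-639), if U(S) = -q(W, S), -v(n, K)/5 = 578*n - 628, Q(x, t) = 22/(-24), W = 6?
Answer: -1901870/133 ≈ -14300.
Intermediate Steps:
Q(x, t) = -11/12 (Q(x, t) = 22*(-1/24) = -11/12)
v(n, K) = 3140 - 2890*n (v(n, K) = -5*(578*n - 628) = -5*(-628 + 578*n) = 3140 - 2890*n)
q(d, j) = 133 (q(d, j) = (11 + 8)*(9 - 2) = 19*7 = 133)
U(S) = -133 (U(S) = -1*133 = -133)
v(-657, Q(-13, 1))/U(-639) = (3140 - 2890*(-657))/(-133) = (3140 + 1898730)*(-1/133) = 1901870*(-1/133) = -1901870/133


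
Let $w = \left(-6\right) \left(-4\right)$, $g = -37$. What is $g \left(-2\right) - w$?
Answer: $50$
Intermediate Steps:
$w = 24$
$g \left(-2\right) - w = \left(-37\right) \left(-2\right) - 24 = 74 - 24 = 50$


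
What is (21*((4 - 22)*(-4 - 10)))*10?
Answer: 52920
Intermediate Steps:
(21*((4 - 22)*(-4 - 10)))*10 = (21*(-18*(-14)))*10 = (21*252)*10 = 5292*10 = 52920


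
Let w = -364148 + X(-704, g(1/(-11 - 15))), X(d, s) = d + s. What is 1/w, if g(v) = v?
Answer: -26/9486153 ≈ -2.7408e-6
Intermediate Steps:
w = -9486153/26 (w = -364148 + (-704 + 1/(-11 - 15)) = -364148 + (-704 + 1/(-26)) = -364148 + (-704 - 1/26) = -364148 - 18305/26 = -9486153/26 ≈ -3.6485e+5)
1/w = 1/(-9486153/26) = -26/9486153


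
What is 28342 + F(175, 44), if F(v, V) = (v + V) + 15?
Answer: 28576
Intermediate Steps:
F(v, V) = 15 + V + v (F(v, V) = (V + v) + 15 = 15 + V + v)
28342 + F(175, 44) = 28342 + (15 + 44 + 175) = 28342 + 234 = 28576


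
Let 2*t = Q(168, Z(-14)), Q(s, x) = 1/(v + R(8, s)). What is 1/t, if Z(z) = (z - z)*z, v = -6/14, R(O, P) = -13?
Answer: -188/7 ≈ -26.857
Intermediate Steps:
v = -3/7 (v = -6/14 = -1*3/7 = -3/7 ≈ -0.42857)
Z(z) = 0 (Z(z) = 0*z = 0)
Q(s, x) = -7/94 (Q(s, x) = 1/(-3/7 - 13) = 1/(-94/7) = -7/94)
t = -7/188 (t = (1/2)*(-7/94) = -7/188 ≈ -0.037234)
1/t = 1/(-7/188) = -188/7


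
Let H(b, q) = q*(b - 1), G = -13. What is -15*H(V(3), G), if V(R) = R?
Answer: 390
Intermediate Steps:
H(b, q) = q*(-1 + b)
-15*H(V(3), G) = -(-195)*(-1 + 3) = -(-195)*2 = -15*(-26) = 390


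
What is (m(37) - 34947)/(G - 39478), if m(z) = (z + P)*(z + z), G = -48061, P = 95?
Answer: 25179/87539 ≈ 0.28763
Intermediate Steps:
m(z) = 2*z*(95 + z) (m(z) = (z + 95)*(z + z) = (95 + z)*(2*z) = 2*z*(95 + z))
(m(37) - 34947)/(G - 39478) = (2*37*(95 + 37) - 34947)/(-48061 - 39478) = (2*37*132 - 34947)/(-87539) = (9768 - 34947)*(-1/87539) = -25179*(-1/87539) = 25179/87539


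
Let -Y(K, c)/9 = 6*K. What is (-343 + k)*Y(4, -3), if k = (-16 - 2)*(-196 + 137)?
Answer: -155304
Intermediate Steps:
k = 1062 (k = -18*(-59) = 1062)
Y(K, c) = -54*K
(-343 + k)*Y(4, -3) = (-343 + 1062)*(-54*4) = 719*(-216) = -155304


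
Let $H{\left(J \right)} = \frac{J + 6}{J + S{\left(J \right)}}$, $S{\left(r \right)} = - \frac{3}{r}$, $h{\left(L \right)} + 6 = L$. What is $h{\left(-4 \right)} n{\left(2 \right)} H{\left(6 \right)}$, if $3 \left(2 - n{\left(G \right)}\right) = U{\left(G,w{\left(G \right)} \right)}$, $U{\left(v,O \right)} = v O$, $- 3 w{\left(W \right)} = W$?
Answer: $- \frac{160}{3} \approx -53.333$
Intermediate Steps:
$w{\left(W \right)} = - \frac{W}{3}$
$U{\left(v,O \right)} = O v$
$h{\left(L \right)} = -6 + L$
$H{\left(J \right)} = \frac{6 + J}{J - \frac{3}{J}}$ ($H{\left(J \right)} = \frac{J + 6}{J - \frac{3}{J}} = \frac{6 + J}{J - \frac{3}{J}}$)
$n{\left(G \right)} = 2 + \frac{G^{2}}{9}$ ($n{\left(G \right)} = 2 - \frac{- \frac{G}{3} G}{3} = 2 - \frac{\left(- \frac{1}{3}\right) G^{2}}{3} = 2 + \frac{G^{2}}{9}$)
$h{\left(-4 \right)} n{\left(2 \right)} H{\left(6 \right)} = \left(-6 - 4\right) \left(2 + \frac{2^{2}}{9}\right) \frac{6 \left(6 + 6\right)}{-3 + 6^{2}} = - 10 \left(2 + \frac{1}{9} \cdot 4\right) 6 \frac{1}{-3 + 36} \cdot 12 = - 10 \left(2 + \frac{4}{9}\right) 6 \cdot \frac{1}{33} \cdot 12 = - 10 \frac{22 \cdot 6 \cdot \frac{1}{33} \cdot 12}{9} = - 10 \cdot \frac{22}{9} \cdot \frac{24}{11} = \left(-10\right) \frac{16}{3} = - \frac{160}{3}$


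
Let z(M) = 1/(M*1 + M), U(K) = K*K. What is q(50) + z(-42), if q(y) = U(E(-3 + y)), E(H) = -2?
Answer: 335/84 ≈ 3.9881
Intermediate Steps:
U(K) = K²
q(y) = 4 (q(y) = (-2)² = 4)
z(M) = 1/(2*M) (z(M) = 1/(M + M) = 1/(2*M))
q(50) + z(-42) = 4 + (½)/(-42) = 4 + (½)*(-1/42) = 4 - 1/84 = 335/84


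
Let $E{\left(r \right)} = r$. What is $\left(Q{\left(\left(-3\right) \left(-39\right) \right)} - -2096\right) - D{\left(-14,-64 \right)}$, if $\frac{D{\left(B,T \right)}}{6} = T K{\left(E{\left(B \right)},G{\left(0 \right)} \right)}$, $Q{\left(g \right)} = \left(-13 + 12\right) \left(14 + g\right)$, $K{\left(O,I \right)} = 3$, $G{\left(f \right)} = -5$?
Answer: $3117$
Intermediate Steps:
$Q{\left(g \right)} = -14 - g$ ($Q{\left(g \right)} = - (14 + g) = -14 - g$)
$D{\left(B,T \right)} = 18 T$ ($D{\left(B,T \right)} = 6 T 3 = 6 \cdot 3 T = 18 T$)
$\left(Q{\left(\left(-3\right) \left(-39\right) \right)} - -2096\right) - D{\left(-14,-64 \right)} = \left(\left(-14 - \left(-3\right) \left(-39\right)\right) - -2096\right) - 18 \left(-64\right) = \left(\left(-14 - 117\right) + 2096\right) - -1152 = \left(\left(-14 - 117\right) + 2096\right) + 1152 = \left(-131 + 2096\right) + 1152 = 1965 + 1152 = 3117$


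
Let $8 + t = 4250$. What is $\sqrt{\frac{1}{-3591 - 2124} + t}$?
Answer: $\frac{\sqrt{15394323415}}{1905} \approx 65.131$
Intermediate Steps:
$t = 4242$ ($t = -8 + 4250 = 4242$)
$\sqrt{\frac{1}{-3591 - 2124} + t} = \sqrt{\frac{1}{-3591 - 2124} + 4242} = \sqrt{\frac{1}{-5715} + 4242} = \sqrt{- \frac{1}{5715} + 4242} = \sqrt{\frac{24243029}{5715}} = \frac{\sqrt{15394323415}}{1905}$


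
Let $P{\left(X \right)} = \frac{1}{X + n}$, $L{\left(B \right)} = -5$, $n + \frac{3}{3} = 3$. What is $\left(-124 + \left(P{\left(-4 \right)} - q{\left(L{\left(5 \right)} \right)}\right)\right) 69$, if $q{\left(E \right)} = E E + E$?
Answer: $- \frac{19941}{2} \approx -9970.5$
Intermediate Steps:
$n = 2$ ($n = -1 + 3 = 2$)
$q{\left(E \right)} = E + E^{2}$ ($q{\left(E \right)} = E^{2} + E = E + E^{2}$)
$P{\left(X \right)} = \frac{1}{2 + X}$ ($P{\left(X \right)} = \frac{1}{X + 2} = \frac{1}{2 + X}$)
$\left(-124 + \left(P{\left(-4 \right)} - q{\left(L{\left(5 \right)} \right)}\right)\right) 69 = \left(-124 - \left(- \frac{1}{2 - 4} - 5 \left(1 - 5\right)\right)\right) 69 = \left(-124 + \left(\frac{1}{-2} - \left(-5\right) \left(-4\right)\right)\right) 69 = \left(-124 - \frac{41}{2}\right) 69 = \left(- \frac{289}{2}\right) 69 = - \frac{19941}{2}$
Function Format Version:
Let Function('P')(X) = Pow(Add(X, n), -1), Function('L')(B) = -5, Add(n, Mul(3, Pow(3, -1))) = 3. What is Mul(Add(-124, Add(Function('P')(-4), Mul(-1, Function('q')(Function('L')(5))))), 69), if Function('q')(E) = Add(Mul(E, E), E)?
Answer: Rational(-19941, 2) ≈ -9970.5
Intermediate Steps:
n = 2 (n = Add(-1, 3) = 2)
Function('q')(E) = Add(E, Pow(E, 2)) (Function('q')(E) = Add(Pow(E, 2), E) = Add(E, Pow(E, 2)))
Function('P')(X) = Pow(Add(2, X), -1) (Function('P')(X) = Pow(Add(X, 2), -1) = Pow(Add(2, X), -1))
Mul(Add(-124, Add(Function('P')(-4), Mul(-1, Function('q')(Function('L')(5))))), 69) = Mul(Add(-124, Add(Pow(Add(2, -4), -1), Mul(-1, Mul(-5, Add(1, -5))))), 69) = Mul(Add(-124, Add(Pow(-2, -1), Mul(-1, Mul(-5, -4)))), 69) = Mul(Add(-124, Add(Rational(-1, 2), Mul(-1, 20))), 69) = Mul(Add(-124, Add(Rational(-1, 2), -20)), 69) = Mul(Add(-124, Rational(-41, 2)), 69) = Mul(Rational(-289, 2), 69) = Rational(-19941, 2)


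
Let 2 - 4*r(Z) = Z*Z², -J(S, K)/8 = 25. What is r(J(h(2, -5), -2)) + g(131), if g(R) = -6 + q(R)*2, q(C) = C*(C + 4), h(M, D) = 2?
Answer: 4070729/2 ≈ 2.0354e+6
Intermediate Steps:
J(S, K) = -200 (J(S, K) = -8*25 = -200)
q(C) = C*(4 + C)
g(R) = -6 + 2*R*(4 + R) (g(R) = -6 + (R*(4 + R))*2 = -6 + 2*R*(4 + R))
r(Z) = ½ - Z³/4 (r(Z) = ½ - Z*Z²/4 = ½ - Z³/4)
r(J(h(2, -5), -2)) + g(131) = (½ - ¼*(-200)³) + (-6 + 2*131*(4 + 131)) = (½ - ¼*(-8000000)) + (-6 + 2*131*135) = (½ + 2000000) + (-6 + 35370) = 4000001/2 + 35364 = 4070729/2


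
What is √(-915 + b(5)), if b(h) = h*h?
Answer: I*√890 ≈ 29.833*I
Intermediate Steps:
b(h) = h²
√(-915 + b(5)) = √(-915 + 5²) = √(-915 + 25) = √(-890) = I*√890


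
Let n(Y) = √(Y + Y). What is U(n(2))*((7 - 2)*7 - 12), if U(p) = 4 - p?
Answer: 46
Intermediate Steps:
n(Y) = √2*√Y (n(Y) = √(2*Y) = √2*√Y)
U(n(2))*((7 - 2)*7 - 12) = (4 - √2*√2)*((7 - 2)*7 - 12) = (4 - 1*2)*(5*7 - 12) = (4 - 2)*(35 - 12) = 2*23 = 46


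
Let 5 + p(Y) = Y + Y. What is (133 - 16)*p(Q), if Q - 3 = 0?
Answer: 117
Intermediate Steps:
Q = 3 (Q = 3 + 0 = 3)
p(Y) = -5 + 2*Y (p(Y) = -5 + (Y + Y) = -5 + 2*Y)
(133 - 16)*p(Q) = (133 - 16)*(-5 + 2*3) = 117*(-5 + 6) = 117*1 = 117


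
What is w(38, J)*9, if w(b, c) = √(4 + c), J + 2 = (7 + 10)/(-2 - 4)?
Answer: 3*I*√30/2 ≈ 8.2158*I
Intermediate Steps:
J = -29/6 (J = -2 + (7 + 10)/(-2 - 4) = -2 + 17/(-6) = -2 + 17*(-⅙) = -2 - 17/6 = -29/6 ≈ -4.8333)
w(38, J)*9 = √(4 - 29/6)*9 = √(-⅚)*9 = (I*√30/6)*9 = 3*I*√30/2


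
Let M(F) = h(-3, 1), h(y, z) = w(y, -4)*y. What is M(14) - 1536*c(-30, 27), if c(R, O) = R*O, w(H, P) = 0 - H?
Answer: 1244151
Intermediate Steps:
w(H, P) = -H
h(y, z) = -y² (h(y, z) = (-y)*y = -y²)
M(F) = -9 (M(F) = -1*(-3)² = -1*9 = -9)
c(R, O) = O*R
M(14) - 1536*c(-30, 27) = -9 - 41472*(-30) = -9 - 1536*(-810) = -9 + 1244160 = 1244151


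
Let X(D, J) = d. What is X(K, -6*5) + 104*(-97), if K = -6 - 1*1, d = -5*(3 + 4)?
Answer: -10123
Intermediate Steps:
d = -35 (d = -5*7 = -35)
K = -7 (K = -6 - 1 = -7)
X(D, J) = -35
X(K, -6*5) + 104*(-97) = -35 + 104*(-97) = -35 - 10088 = -10123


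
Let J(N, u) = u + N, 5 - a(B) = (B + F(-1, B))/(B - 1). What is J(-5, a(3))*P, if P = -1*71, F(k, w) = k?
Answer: 71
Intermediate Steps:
a(B) = 4 (a(B) = 5 - (B - 1)/(B - 1) = 5 - (-1 + B)/(-1 + B) = 5 - 1*1 = 5 - 1 = 4)
J(N, u) = N + u
P = -71
J(-5, a(3))*P = (-5 + 4)*(-71) = -1*(-71) = 71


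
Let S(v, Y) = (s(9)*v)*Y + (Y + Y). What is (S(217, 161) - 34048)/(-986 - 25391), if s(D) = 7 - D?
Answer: 103600/26377 ≈ 3.9277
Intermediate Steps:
S(v, Y) = 2*Y - 2*Y*v (S(v, Y) = ((7 - 1*9)*v)*Y + (Y + Y) = ((7 - 9)*v)*Y + 2*Y = (-2*v)*Y + 2*Y = -2*Y*v + 2*Y = 2*Y - 2*Y*v)
(S(217, 161) - 34048)/(-986 - 25391) = (2*161*(1 - 1*217) - 34048)/(-986 - 25391) = (2*161*(1 - 217) - 34048)/(-26377) = (2*161*(-216) - 34048)*(-1/26377) = (-69552 - 34048)*(-1/26377) = -103600*(-1/26377) = 103600/26377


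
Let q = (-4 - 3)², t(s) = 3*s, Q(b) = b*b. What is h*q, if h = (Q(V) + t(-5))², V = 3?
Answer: 1764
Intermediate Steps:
Q(b) = b²
h = 36 (h = (3² + 3*(-5))² = (9 - 15)² = (-6)² = 36)
q = 49 (q = (-7)² = 49)
h*q = 36*49 = 1764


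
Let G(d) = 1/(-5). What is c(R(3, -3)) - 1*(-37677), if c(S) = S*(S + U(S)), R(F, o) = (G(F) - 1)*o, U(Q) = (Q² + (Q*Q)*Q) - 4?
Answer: 23681361/625 ≈ 37890.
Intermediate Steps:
G(d) = -⅕
U(Q) = -4 + Q² + Q³ (U(Q) = (Q² + Q²*Q) - 4 = (Q² + Q³) - 4 = -4 + Q² + Q³)
R(F, o) = -6*o/5 (R(F, o) = (-⅕ - 1)*o = -6*o/5)
c(S) = S*(-4 + S + S² + S³) (c(S) = S*(S + (-4 + S² + S³)) = S*(-4 + S + S² + S³))
c(R(3, -3)) - 1*(-37677) = (-6/5*(-3))*(-4 - 6/5*(-3) + (-6/5*(-3))² + (-6/5*(-3))³) - 1*(-37677) = 18*(-4 + 18/5 + (18/5)² + (18/5)³)/5 + 37677 = 18*(-4 + 18/5 + 324/25 + 5832/125)/5 + 37677 = (18/5)*(7402/125) + 37677 = 133236/625 + 37677 = 23681361/625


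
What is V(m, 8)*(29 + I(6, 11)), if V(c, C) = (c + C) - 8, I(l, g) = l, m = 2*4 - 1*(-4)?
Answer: 420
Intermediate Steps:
m = 12 (m = 8 + 4 = 12)
V(c, C) = -8 + C + c (V(c, C) = (C + c) - 8 = -8 + C + c)
V(m, 8)*(29 + I(6, 11)) = (-8 + 8 + 12)*(29 + 6) = 12*35 = 420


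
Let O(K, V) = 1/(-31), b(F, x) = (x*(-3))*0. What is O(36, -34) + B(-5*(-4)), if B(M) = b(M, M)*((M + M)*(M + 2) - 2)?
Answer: -1/31 ≈ -0.032258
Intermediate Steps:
b(F, x) = 0 (b(F, x) = -3*x*0 = 0)
O(K, V) = -1/31
B(M) = 0 (B(M) = 0*((M + M)*(M + 2) - 2) = 0*((2*M)*(2 + M) - 2) = 0*(2*M*(2 + M) - 2) = 0*(-2 + 2*M*(2 + M)) = 0)
O(36, -34) + B(-5*(-4)) = -1/31 + 0 = -1/31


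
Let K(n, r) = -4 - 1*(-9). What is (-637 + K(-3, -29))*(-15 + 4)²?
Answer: -76472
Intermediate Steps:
K(n, r) = 5 (K(n, r) = -4 + 9 = 5)
(-637 + K(-3, -29))*(-15 + 4)² = (-637 + 5)*(-15 + 4)² = -632*(-11)² = -632*121 = -76472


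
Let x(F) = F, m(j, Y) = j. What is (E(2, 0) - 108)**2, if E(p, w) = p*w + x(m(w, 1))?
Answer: 11664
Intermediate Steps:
E(p, w) = w + p*w (E(p, w) = p*w + w = w + p*w)
(E(2, 0) - 108)**2 = (0*(1 + 2) - 108)**2 = (0*3 - 108)**2 = (0 - 108)**2 = (-108)**2 = 11664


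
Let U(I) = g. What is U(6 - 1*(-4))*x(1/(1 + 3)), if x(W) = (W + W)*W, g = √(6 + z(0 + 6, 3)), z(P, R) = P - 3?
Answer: 3/8 ≈ 0.37500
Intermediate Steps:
z(P, R) = -3 + P
g = 3 (g = √(6 + (-3 + (0 + 6))) = √(6 + (-3 + 6)) = √(6 + 3) = √9 = 3)
x(W) = 2*W² (x(W) = (2*W)*W = 2*W²)
U(I) = 3
U(6 - 1*(-4))*x(1/(1 + 3)) = 3*(2*(1/(1 + 3))²) = 3*(2*(1/4)²) = 3*(2*(¼)²) = 3*(2*(1/16)) = 3*(⅛) = 3/8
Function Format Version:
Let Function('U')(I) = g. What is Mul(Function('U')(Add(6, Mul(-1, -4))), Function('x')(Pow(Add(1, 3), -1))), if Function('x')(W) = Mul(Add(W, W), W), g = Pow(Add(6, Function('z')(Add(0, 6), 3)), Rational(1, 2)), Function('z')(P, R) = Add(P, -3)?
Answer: Rational(3, 8) ≈ 0.37500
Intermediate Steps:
Function('z')(P, R) = Add(-3, P)
g = 3 (g = Pow(Add(6, Add(-3, Add(0, 6))), Rational(1, 2)) = Pow(Add(6, Add(-3, 6)), Rational(1, 2)) = Pow(Add(6, 3), Rational(1, 2)) = Pow(9, Rational(1, 2)) = 3)
Function('x')(W) = Mul(2, Pow(W, 2)) (Function('x')(W) = Mul(Mul(2, W), W) = Mul(2, Pow(W, 2)))
Function('U')(I) = 3
Mul(Function('U')(Add(6, Mul(-1, -4))), Function('x')(Pow(Add(1, 3), -1))) = Mul(3, Mul(2, Pow(Pow(Add(1, 3), -1), 2))) = Mul(3, Mul(2, Pow(Pow(4, -1), 2))) = Mul(3, Mul(2, Pow(Rational(1, 4), 2))) = Mul(3, Mul(2, Rational(1, 16))) = Mul(3, Rational(1, 8)) = Rational(3, 8)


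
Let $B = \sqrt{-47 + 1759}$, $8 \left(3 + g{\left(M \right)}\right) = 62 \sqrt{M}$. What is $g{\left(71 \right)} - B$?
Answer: $-3 - 4 \sqrt{107} + \frac{31 \sqrt{71}}{4} \approx 20.926$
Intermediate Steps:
$g{\left(M \right)} = -3 + \frac{31 \sqrt{M}}{4}$ ($g{\left(M \right)} = -3 + \frac{62 \sqrt{M}}{8} = -3 + \frac{31 \sqrt{M}}{4}$)
$B = 4 \sqrt{107}$ ($B = \sqrt{1712} = 4 \sqrt{107} \approx 41.376$)
$g{\left(71 \right)} - B = \left(-3 + \frac{31 \sqrt{71}}{4}\right) - 4 \sqrt{107} = -3 - 4 \sqrt{107} + \frac{31 \sqrt{71}}{4}$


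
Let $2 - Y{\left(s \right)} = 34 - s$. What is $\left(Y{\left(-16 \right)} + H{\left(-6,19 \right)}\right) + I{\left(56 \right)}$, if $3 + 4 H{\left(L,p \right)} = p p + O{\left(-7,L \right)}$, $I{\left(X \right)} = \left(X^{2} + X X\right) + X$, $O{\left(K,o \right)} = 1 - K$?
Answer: $\frac{12743}{2} \approx 6371.5$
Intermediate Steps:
$I{\left(X \right)} = X + 2 X^{2}$ ($I{\left(X \right)} = \left(X^{2} + X^{2}\right) + X = 2 X^{2} + X = X + 2 X^{2}$)
$H{\left(L,p \right)} = \frac{5}{4} + \frac{p^{2}}{4}$ ($H{\left(L,p \right)} = - \frac{3}{4} + \frac{p p + \left(1 - -7\right)}{4} = - \frac{3}{4} + \frac{p^{2} + \left(1 + 7\right)}{4} = - \frac{3}{4} + \frac{p^{2} + 8}{4} = - \frac{3}{4} + \frac{8 + p^{2}}{4} = - \frac{3}{4} + \left(2 + \frac{p^{2}}{4}\right) = \frac{5}{4} + \frac{p^{2}}{4}$)
$Y{\left(s \right)} = -32 + s$ ($Y{\left(s \right)} = 2 - \left(34 - s\right) = 2 + \left(-34 + s\right) = -32 + s$)
$\left(Y{\left(-16 \right)} + H{\left(-6,19 \right)}\right) + I{\left(56 \right)} = \left(\left(-32 - 16\right) + \left(\frac{5}{4} + \frac{19^{2}}{4}\right)\right) + 56 \left(1 + 2 \cdot 56\right) = \left(-48 + \left(\frac{5}{4} + \frac{1}{4} \cdot 361\right)\right) + 56 \left(1 + 112\right) = \left(-48 + \left(\frac{5}{4} + \frac{361}{4}\right)\right) + 56 \cdot 113 = \left(-48 + \frac{183}{2}\right) + 6328 = \frac{87}{2} + 6328 = \frac{12743}{2}$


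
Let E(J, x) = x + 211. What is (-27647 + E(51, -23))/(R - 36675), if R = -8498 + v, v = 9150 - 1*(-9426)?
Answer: 27459/26597 ≈ 1.0324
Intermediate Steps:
v = 18576 (v = 9150 + 9426 = 18576)
E(J, x) = 211 + x
R = 10078 (R = -8498 + 18576 = 10078)
(-27647 + E(51, -23))/(R - 36675) = (-27647 + (211 - 23))/(10078 - 36675) = (-27647 + 188)/(-26597) = -27459*(-1/26597) = 27459/26597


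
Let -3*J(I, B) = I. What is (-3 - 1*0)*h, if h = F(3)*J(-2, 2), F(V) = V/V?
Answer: -2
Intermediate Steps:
J(I, B) = -I/3
F(V) = 1
h = 2/3 (h = 1*(-1/3*(-2)) = 1*(2/3) = 2/3 ≈ 0.66667)
(-3 - 1*0)*h = (-3 - 1*0)*(2/3) = (-3 + 0)*(2/3) = -3*2/3 = -2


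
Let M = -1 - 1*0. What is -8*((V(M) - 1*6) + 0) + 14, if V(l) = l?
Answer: 70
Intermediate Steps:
M = -1 (M = -1 + 0 = -1)
-8*((V(M) - 1*6) + 0) + 14 = -8*((-1 - 1*6) + 0) + 14 = -8*((-1 - 6) + 0) + 14 = -8*(-7 + 0) + 14 = -8*(-7) + 14 = 56 + 14 = 70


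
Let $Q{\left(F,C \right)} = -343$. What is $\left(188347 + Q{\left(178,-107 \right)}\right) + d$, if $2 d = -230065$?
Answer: $\frac{145943}{2} \approx 72972.0$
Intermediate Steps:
$d = - \frac{230065}{2}$ ($d = \frac{1}{2} \left(-230065\right) = - \frac{230065}{2} \approx -1.1503 \cdot 10^{5}$)
$\left(188347 + Q{\left(178,-107 \right)}\right) + d = \left(188347 - 343\right) - \frac{230065}{2} = 188004 - \frac{230065}{2} = \frac{145943}{2}$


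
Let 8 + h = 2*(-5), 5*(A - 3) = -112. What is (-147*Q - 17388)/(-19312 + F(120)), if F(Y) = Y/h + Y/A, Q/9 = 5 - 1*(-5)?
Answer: 4454919/2811766 ≈ 1.5844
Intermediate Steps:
Q = 90 (Q = 9*(5 - 1*(-5)) = 9*(5 + 5) = 9*10 = 90)
A = -97/5 (A = 3 + (⅕)*(-112) = 3 - 112/5 = -97/5 ≈ -19.400)
h = -18 (h = -8 + 2*(-5) = -8 - 10 = -18)
F(Y) = -187*Y/1746 (F(Y) = Y/(-18) + Y/(-97/5) = Y*(-1/18) + Y*(-5/97) = -Y/18 - 5*Y/97 = -187*Y/1746)
(-147*Q - 17388)/(-19312 + F(120)) = (-147*90 - 17388)/(-19312 - 187/1746*120) = (-13230 - 17388)/(-19312 - 3740/291) = -30618/(-5623532/291) = -30618*(-291/5623532) = 4454919/2811766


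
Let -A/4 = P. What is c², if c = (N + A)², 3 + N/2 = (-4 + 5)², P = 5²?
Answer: 116985856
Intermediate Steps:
P = 25
N = -4 (N = -6 + 2*(-4 + 5)² = -6 + 2*1² = -6 + 2*1 = -6 + 2 = -4)
A = -100 (A = -4*25 = -100)
c = 10816 (c = (-4 - 100)² = (-104)² = 10816)
c² = 10816² = 116985856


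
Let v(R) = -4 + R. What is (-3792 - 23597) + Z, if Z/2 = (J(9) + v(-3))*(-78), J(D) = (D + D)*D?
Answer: -51569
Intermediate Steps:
J(D) = 2*D² (J(D) = (2*D)*D = 2*D²)
Z = -24180 (Z = 2*((2*9² + (-4 - 3))*(-78)) = 2*((2*81 - 7)*(-78)) = 2*((162 - 7)*(-78)) = 2*(155*(-78)) = 2*(-12090) = -24180)
(-3792 - 23597) + Z = (-3792 - 23597) - 24180 = -27389 - 24180 = -51569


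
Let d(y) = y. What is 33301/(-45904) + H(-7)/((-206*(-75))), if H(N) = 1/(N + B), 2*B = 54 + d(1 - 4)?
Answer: -9518212421/13120510800 ≈ -0.72544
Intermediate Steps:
B = 51/2 (B = (54 + (1 - 4))/2 = (54 - 3)/2 = (½)*51 = 51/2 ≈ 25.500)
H(N) = 1/(51/2 + N) (H(N) = 1/(N + 51/2) = 1/(51/2 + N))
33301/(-45904) + H(-7)/((-206*(-75))) = 33301/(-45904) + (2/(51 + 2*(-7)))/((-206*(-75))) = 33301*(-1/45904) + (2/(51 - 14))/15450 = -33301/45904 + (2/37)*(1/15450) = -33301/45904 + 1/285825 = -9518212421/13120510800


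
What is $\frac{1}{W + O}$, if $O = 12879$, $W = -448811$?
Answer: $- \frac{1}{435932} \approx -2.2939 \cdot 10^{-6}$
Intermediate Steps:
$\frac{1}{W + O} = \frac{1}{-448811 + 12879} = \frac{1}{-435932} = - \frac{1}{435932}$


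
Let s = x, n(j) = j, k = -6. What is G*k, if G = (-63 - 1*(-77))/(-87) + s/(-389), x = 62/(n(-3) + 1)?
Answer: 5498/11281 ≈ 0.48737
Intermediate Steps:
x = -31 (x = 62/(-3 + 1) = 62/(-2) = 62*(-½) = -31)
s = -31
G = -2749/33843 (G = (-63 - 1*(-77))/(-87) - 31/(-389) = (-63 + 77)*(-1/87) - 31*(-1/389) = 14*(-1/87) + 31/389 = -14/87 + 31/389 = -2749/33843 ≈ -0.081228)
G*k = -2749/33843*(-6) = 5498/11281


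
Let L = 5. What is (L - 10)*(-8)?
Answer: 40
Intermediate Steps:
(L - 10)*(-8) = (5 - 10)*(-8) = -5*(-8) = 40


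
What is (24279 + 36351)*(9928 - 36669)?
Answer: -1621306830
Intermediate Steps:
(24279 + 36351)*(9928 - 36669) = 60630*(-26741) = -1621306830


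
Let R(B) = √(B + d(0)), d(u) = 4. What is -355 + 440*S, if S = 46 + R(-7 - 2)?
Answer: 19885 + 440*I*√5 ≈ 19885.0 + 983.87*I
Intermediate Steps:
R(B) = √(4 + B) (R(B) = √(B + 4) = √(4 + B))
S = 46 + I*√5 (S = 46 + √(4 + (-7 - 2)) = 46 + √(4 - 9) = 46 + √(-5) = 46 + I*√5 ≈ 46.0 + 2.2361*I)
-355 + 440*S = -355 + 440*(46 + I*√5) = -355 + (20240 + 440*I*√5) = 19885 + 440*I*√5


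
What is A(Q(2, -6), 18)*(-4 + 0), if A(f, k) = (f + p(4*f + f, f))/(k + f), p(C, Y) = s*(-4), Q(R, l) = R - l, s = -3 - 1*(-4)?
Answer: -8/13 ≈ -0.61539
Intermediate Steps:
s = 1 (s = -3 + 4 = 1)
p(C, Y) = -4 (p(C, Y) = 1*(-4) = -4)
A(f, k) = (-4 + f)/(f + k) (A(f, k) = (f - 4)/(k + f) = (-4 + f)/(f + k))
A(Q(2, -6), 18)*(-4 + 0) = ((-4 + (2 - 1*(-6)))/((2 - 1*(-6)) + 18))*(-4 + 0) = ((-4 + (2 + 6))/((2 + 6) + 18))*(-4) = ((-4 + 8)/(8 + 18))*(-4) = (4/26)*(-4) = ((1/26)*4)*(-4) = (2/13)*(-4) = -8/13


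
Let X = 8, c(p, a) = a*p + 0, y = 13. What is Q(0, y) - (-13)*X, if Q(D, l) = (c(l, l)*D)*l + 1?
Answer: 105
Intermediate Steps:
c(p, a) = a*p
Q(D, l) = 1 + D*l³ (Q(D, l) = ((l*l)*D)*l + 1 = (l²*D)*l + 1 = (D*l²)*l + 1 = D*l³ + 1 = 1 + D*l³)
Q(0, y) - (-13)*X = (1 + 0*13³) - (-13)*8 = (1 + 0*2197) - 1*(-104) = (1 + 0) + 104 = 1 + 104 = 105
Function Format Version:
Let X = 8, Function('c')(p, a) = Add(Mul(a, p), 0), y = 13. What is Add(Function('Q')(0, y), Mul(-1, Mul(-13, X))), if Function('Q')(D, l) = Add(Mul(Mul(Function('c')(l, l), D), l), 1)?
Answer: 105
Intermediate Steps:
Function('c')(p, a) = Mul(a, p)
Function('Q')(D, l) = Add(1, Mul(D, Pow(l, 3))) (Function('Q')(D, l) = Add(Mul(Mul(Mul(l, l), D), l), 1) = Add(Mul(Mul(Pow(l, 2), D), l), 1) = Add(Mul(Mul(D, Pow(l, 2)), l), 1) = Add(Mul(D, Pow(l, 3)), 1) = Add(1, Mul(D, Pow(l, 3))))
Add(Function('Q')(0, y), Mul(-1, Mul(-13, X))) = Add(Add(1, Mul(0, Pow(13, 3))), Mul(-1, Mul(-13, 8))) = Add(Add(1, Mul(0, 2197)), Mul(-1, -104)) = Add(Add(1, 0), 104) = Add(1, 104) = 105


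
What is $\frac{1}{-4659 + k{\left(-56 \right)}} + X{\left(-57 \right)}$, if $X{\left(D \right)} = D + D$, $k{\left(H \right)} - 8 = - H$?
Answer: $- \frac{523831}{4595} \approx -114.0$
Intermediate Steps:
$k{\left(H \right)} = 8 - H$
$X{\left(D \right)} = 2 D$
$\frac{1}{-4659 + k{\left(-56 \right)}} + X{\left(-57 \right)} = \frac{1}{-4659 + \left(8 - -56\right)} + 2 \left(-57\right) = \frac{1}{-4659 + \left(8 + 56\right)} - 114 = \frac{1}{-4659 + 64} - 114 = \frac{1}{-4595} - 114 = - \frac{1}{4595} - 114 = - \frac{523831}{4595}$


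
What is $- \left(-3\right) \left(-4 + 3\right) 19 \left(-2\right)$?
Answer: $114$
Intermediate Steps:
$- \left(-3\right) \left(-4 + 3\right) 19 \left(-2\right) = - \left(-3\right) \left(-1\right) 19 \left(-2\right) = \left(-1\right) 3 \cdot 19 \left(-2\right) = \left(-3\right) 19 \left(-2\right) = \left(-57\right) \left(-2\right) = 114$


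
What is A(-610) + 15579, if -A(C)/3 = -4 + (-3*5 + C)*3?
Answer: 21216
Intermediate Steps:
A(C) = 147 - 9*C (A(C) = -3*(-4 + (-3*5 + C)*3) = -3*(-4 + (-15 + C)*3) = -3*(-4 + (-45 + 3*C)) = -3*(-49 + 3*C) = 147 - 9*C)
A(-610) + 15579 = (147 - 9*(-610)) + 15579 = (147 + 5490) + 15579 = 5637 + 15579 = 21216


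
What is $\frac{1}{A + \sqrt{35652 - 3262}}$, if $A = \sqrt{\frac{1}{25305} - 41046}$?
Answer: $\frac{25305}{25305 \sqrt{32390} + i \sqrt{26283519778845}} \approx 0.0024507 - 0.0027588 i$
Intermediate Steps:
$A = \frac{i \sqrt{26283519778845}}{25305}$ ($A = \sqrt{\frac{1}{25305} - 41046} = \sqrt{- \frac{1038669029}{25305}} = \frac{i \sqrt{26283519778845}}{25305} \approx 202.6 i$)
$\frac{1}{A + \sqrt{35652 - 3262}} = \frac{1}{\frac{i \sqrt{26283519778845}}{25305} + \sqrt{35652 - 3262}} = \frac{1}{\frac{i \sqrt{26283519778845}}{25305} + \sqrt{32390}} = \frac{1}{\sqrt{32390} + \frac{i \sqrt{26283519778845}}{25305}}$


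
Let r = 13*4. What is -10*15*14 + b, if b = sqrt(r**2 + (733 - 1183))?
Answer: -2100 + 7*sqrt(46) ≈ -2052.5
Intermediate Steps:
r = 52
b = 7*sqrt(46) (b = sqrt(52**2 + (733 - 1183)) = sqrt(2704 - 450) = sqrt(2254) = 7*sqrt(46) ≈ 47.476)
-10*15*14 + b = -10*15*14 + 7*sqrt(46) = -150*14 + 7*sqrt(46) = -2100 + 7*sqrt(46)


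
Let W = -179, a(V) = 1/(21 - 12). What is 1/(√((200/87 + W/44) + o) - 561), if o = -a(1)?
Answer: -6442524/3614277559 - 6*I*√6888805/3614277559 ≈ -0.0017825 - 4.3571e-6*I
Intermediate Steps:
a(V) = ⅑ (a(V) = 1/9 = ⅑)
o = -⅑ (o = -1*⅑ = -⅑ ≈ -0.11111)
1/(√((200/87 + W/44) + o) - 561) = 1/(√((200/87 - 179/44) - ⅑) - 561) = 1/(√(-6773/3828 - ⅑) - 561) = 1/(√(-21595/11484) - 561) = 1/(I*√6888805/1914 - 561) = 1/(-561 + I*√6888805/1914)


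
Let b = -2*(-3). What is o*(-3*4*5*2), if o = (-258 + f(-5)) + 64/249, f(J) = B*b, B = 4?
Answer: 2328080/83 ≈ 28049.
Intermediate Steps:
b = 6
f(J) = 24 (f(J) = 4*6 = 24)
o = -58202/249 (o = (-258 + 24) + 64/249 = -234 + 64*(1/249) = -234 + 64/249 = -58202/249 ≈ -233.74)
o*(-3*4*5*2) = -(-58202)*(4*5)*2/83 = -(-58202)*20*2/83 = -(-58202)*40/83 = -58202/249*(-120) = 2328080/83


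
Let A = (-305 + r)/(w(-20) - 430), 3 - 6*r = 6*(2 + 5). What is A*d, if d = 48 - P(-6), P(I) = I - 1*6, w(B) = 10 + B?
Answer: 1869/44 ≈ 42.477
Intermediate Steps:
r = -13/2 (r = ½ - (2 + 5) = ½ - 7 = -13/2 ≈ -6.5000)
P(I) = -6 + I (P(I) = I - 6 = -6 + I)
A = 623/880 (A = (-305 - 13/2)/((10 - 20) - 430) = -623/(2*(-10 - 430)) = -623/2/(-440) = -623/2*(-1/440) = 623/880 ≈ 0.70795)
d = 60 (d = 48 - (-6 - 6) = 48 - 1*(-12) = 48 + 12 = 60)
A*d = (623/880)*60 = 1869/44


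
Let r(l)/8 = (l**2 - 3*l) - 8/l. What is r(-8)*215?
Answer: 153080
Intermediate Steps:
r(l) = -64/l - 24*l + 8*l**2 (r(l) = 8*((l**2 - 3*l) - 8/l) = 8*(l**2 - 8/l - 3*l) = -64/l - 24*l + 8*l**2)
r(-8)*215 = (8*(-8 + (-8)**2*(-3 - 8))/(-8))*215 = (8*(-1/8)*(-8 + 64*(-11)))*215 = (8*(-1/8)*(-8 - 704))*215 = (8*(-1/8)*(-712))*215 = 712*215 = 153080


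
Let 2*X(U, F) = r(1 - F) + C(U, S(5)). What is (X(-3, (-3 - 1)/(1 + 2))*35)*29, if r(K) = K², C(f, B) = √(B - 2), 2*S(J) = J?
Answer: 49735/18 + 1015*√2/4 ≈ 3121.9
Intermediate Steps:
S(J) = J/2
C(f, B) = √(-2 + B)
X(U, F) = (1 - F)²/2 + √2/4 (X(U, F) = ((1 - F)² + √(-2 + (½)*5))/2 = ((1 - F)² + √(-2 + 5/2))/2 = ((1 - F)² + √(½))/2 = ((1 - F)² + √2/2)/2 = (1 - F)²/2 + √2/4)
(X(-3, (-3 - 1)/(1 + 2))*35)*29 = (((-1 + (-3 - 1)/(1 + 2))²/2 + √2/4)*35)*29 = (((-1 - 4/3)²/2 + √2/4)*35)*29 = (((-7/3)²/2 + √2/4)*35)*29 = (((½)*(49/9) + √2/4)*35)*29 = ((49/18 + √2/4)*35)*29 = (1715/18 + 35*√2/4)*29 = 49735/18 + 1015*√2/4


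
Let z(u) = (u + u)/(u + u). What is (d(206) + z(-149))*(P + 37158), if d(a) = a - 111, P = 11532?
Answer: 4674240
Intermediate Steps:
z(u) = 1 (z(u) = (2*u)/((2*u)) = (2*u)*(1/(2*u)) = 1)
d(a) = -111 + a
(d(206) + z(-149))*(P + 37158) = ((-111 + 206) + 1)*(11532 + 37158) = (95 + 1)*48690 = 96*48690 = 4674240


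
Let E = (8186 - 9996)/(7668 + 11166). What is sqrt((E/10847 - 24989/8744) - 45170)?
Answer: I*sqrt(9009118403258349522876396114)/446583182028 ≈ 212.54*I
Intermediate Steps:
E = -905/9417 (E = -1810/18834 = -1810*1/18834 = -905/9417 ≈ -0.096103)
sqrt((E/10847 - 24989/8744) - 45170) = sqrt((-905/9417/10847 - 24989/8744) - 45170) = sqrt((-905/9417*1/10847 - 24989*1/8744) - 45170) = sqrt((-905/102146199 - 24989/8744) - 45170) = sqrt(-2552539280131/893166364056 - 45170) = sqrt(-40346877203689651/893166364056) = I*sqrt(9009118403258349522876396114)/446583182028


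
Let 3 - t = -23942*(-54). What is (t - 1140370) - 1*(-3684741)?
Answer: 1251506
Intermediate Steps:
t = -1292865 (t = 3 - (-23942)*(-54) = 3 - 1*1292868 = 3 - 1292868 = -1292865)
(t - 1140370) - 1*(-3684741) = (-1292865 - 1140370) - 1*(-3684741) = -2433235 + 3684741 = 1251506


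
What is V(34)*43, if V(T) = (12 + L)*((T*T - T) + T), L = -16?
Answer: -198832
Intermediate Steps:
V(T) = -4*T² (V(T) = (12 - 16)*((T*T - T) + T) = -4*((T² - T) + T) = -4*T²)
V(34)*43 = -4*34²*43 = -4*1156*43 = -4624*43 = -198832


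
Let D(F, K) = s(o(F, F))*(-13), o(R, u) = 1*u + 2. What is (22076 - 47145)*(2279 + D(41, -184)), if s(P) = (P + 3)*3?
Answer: -12158465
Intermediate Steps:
o(R, u) = 2 + u (o(R, u) = u + 2 = 2 + u)
s(P) = 9 + 3*P (s(P) = (3 + P)*3 = 9 + 3*P)
D(F, K) = -195 - 39*F (D(F, K) = (9 + 3*(2 + F))*(-13) = (9 + (6 + 3*F))*(-13) = (15 + 3*F)*(-13) = -195 - 39*F)
(22076 - 47145)*(2279 + D(41, -184)) = (22076 - 47145)*(2279 + (-195 - 39*41)) = -25069*(2279 + (-195 - 1599)) = -25069*(2279 - 1794) = -25069*485 = -12158465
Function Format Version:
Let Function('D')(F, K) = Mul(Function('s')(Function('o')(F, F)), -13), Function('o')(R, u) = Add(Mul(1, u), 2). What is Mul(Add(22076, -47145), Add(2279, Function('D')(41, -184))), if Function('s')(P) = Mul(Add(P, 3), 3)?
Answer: -12158465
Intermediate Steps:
Function('o')(R, u) = Add(2, u) (Function('o')(R, u) = Add(u, 2) = Add(2, u))
Function('s')(P) = Add(9, Mul(3, P)) (Function('s')(P) = Mul(Add(3, P), 3) = Add(9, Mul(3, P)))
Function('D')(F, K) = Add(-195, Mul(-39, F)) (Function('D')(F, K) = Mul(Add(9, Mul(3, Add(2, F))), -13) = Mul(Add(9, Add(6, Mul(3, F))), -13) = Mul(Add(15, Mul(3, F)), -13) = Add(-195, Mul(-39, F)))
Mul(Add(22076, -47145), Add(2279, Function('D')(41, -184))) = Mul(Add(22076, -47145), Add(2279, Add(-195, Mul(-39, 41)))) = Mul(-25069, Add(2279, Add(-195, -1599))) = Mul(-25069, Add(2279, -1794)) = Mul(-25069, 485) = -12158465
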